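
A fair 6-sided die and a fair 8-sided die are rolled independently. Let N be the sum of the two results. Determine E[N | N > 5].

172/19

P(N > 5) = 19/24.
E[N | N > 5] = (43/6) / (19/24) = 172/19.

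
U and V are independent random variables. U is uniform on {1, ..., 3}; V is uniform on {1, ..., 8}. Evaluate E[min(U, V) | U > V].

P(U > V) = 1/8.
Summing min(U,V)·P(x,y) over outcomes with U > V gives 1/6.
E[min(U, V) | U > V] = (1/6) / (1/8) = 4/3.

4/3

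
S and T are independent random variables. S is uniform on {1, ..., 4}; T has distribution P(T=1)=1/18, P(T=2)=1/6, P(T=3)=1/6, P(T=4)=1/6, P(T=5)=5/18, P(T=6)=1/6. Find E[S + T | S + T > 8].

102/11

P(S + T > 8) = 11/72.
Summing (S+T)·P(x,y) over outcomes with S + T > 8 gives 17/12.
E[S + T | S + T > 8] = (17/12) / (11/72) = 102/11.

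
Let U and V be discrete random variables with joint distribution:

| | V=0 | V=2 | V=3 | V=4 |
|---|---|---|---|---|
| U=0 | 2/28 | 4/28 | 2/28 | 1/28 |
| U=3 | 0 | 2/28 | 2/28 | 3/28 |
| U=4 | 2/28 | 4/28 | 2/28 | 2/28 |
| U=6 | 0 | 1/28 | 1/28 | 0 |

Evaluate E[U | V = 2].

28/11

P(V = 2) = 11/28.
Σ U·P over the event = 0·(4/28) + 3·(2/28) + 4·(4/28) + 6·(1/28) = 1.
E[U | V = 2] = (1) / (11/28) = 28/11.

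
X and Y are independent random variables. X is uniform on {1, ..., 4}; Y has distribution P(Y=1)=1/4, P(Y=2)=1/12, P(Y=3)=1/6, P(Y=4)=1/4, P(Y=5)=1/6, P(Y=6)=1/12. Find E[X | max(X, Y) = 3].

12/5

P(max(X, Y) = 3) = 5/24.
Summing X·P(x,y) over outcomes with max(X, Y) = 3 gives 1/2.
E[X | max(X, Y) = 3] = (1/2) / (5/24) = 12/5.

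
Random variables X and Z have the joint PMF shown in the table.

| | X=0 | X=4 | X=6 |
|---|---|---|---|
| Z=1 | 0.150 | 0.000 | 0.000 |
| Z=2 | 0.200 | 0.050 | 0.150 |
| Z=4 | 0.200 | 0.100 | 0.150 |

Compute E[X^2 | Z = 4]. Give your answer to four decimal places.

P(Z = 4) = 0.450.
Σ X^2·P over the event = 0·(0.200) + 16·(0.100) + 36·(0.150) = 7.000.
E[X^2 | Z = 4] = (7.000) / (0.450) = 15.5556.

15.5556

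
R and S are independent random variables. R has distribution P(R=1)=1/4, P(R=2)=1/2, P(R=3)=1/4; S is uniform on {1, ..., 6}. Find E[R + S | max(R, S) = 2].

17/5

P(max(R, S) = 2) = 5/24.
Summing (R+S)·P(x,y) over outcomes with max(R, S) = 2 gives 17/24.
E[R + S | max(R, S) = 2] = (17/24) / (5/24) = 17/5.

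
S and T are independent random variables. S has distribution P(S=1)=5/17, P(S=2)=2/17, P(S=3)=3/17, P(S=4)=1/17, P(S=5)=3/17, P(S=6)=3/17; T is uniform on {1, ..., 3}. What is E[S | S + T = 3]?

9/7

P(S + T = 3) = 7/51.
Summing S·P(x,y) over outcomes with S + T = 3 gives 3/17.
E[S | S + T = 3] = (3/17) / (7/51) = 9/7.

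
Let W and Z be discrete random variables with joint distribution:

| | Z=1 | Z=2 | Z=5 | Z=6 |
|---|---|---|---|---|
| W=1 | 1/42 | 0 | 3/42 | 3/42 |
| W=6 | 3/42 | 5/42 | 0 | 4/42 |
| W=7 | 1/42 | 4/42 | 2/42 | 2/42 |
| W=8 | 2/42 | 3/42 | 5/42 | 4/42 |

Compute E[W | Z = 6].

73/13

P(Z = 6) = 13/42.
Summing W·P(W=x,Z=y) over the conditioning event gives 73/42.
E[W | Z = 6] = (73/42) / (13/42) = 73/13.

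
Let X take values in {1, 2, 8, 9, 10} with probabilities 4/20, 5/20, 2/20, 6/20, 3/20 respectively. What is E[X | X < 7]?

14/9

P(X < 7) = 9/20.
Σ over the event: 1·1/5 + 2·1/4 = 7/10.
E[X | X < 7] = (7/10) / (9/20) = 14/9.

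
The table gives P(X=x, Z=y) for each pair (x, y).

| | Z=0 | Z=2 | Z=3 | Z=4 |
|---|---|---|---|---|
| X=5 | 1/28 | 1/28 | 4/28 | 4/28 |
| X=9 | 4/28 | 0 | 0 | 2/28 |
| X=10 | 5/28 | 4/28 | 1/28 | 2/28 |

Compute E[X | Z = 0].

P(Z = 0) = 5/14.
Σ X·P over the event = 5·(1/28) + 9·(4/28) + 10·(5/28) = 13/4.
E[X | Z = 0] = (13/4) / (5/14) = 91/10.

91/10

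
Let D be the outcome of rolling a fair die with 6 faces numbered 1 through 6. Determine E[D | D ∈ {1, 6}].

P(D ∈ {1, 6}) = 1/3.
Σ over the event: 1·1/6 + 6·1/6 = 7/6.
E[D | D ∈ {1, 6}] = (7/6) / (1/3) = 7/2.

7/2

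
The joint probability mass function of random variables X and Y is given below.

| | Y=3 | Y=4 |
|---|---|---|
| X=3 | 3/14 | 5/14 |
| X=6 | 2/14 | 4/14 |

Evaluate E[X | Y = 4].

P(Y = 4) = 9/14.
Σ X·P over the event = 3·(5/14) + 6·(4/14) = 39/14.
E[X | Y = 4] = (39/14) / (9/14) = 13/3.

13/3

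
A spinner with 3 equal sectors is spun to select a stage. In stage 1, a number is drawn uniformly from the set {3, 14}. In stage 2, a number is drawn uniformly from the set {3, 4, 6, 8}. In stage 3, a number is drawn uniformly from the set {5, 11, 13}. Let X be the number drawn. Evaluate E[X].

E[X | stage 1] = (3+14)/2 = 17/2.
E[X | stage 2] = (3+4+6+8)/4 = 21/4.
E[X | stage 3] = (5+11+13)/3 = 29/3.
E[X] = (1/3)·(17/2) + (1/3)·(21/4) + (1/3)·(29/3) = 281/36.

281/36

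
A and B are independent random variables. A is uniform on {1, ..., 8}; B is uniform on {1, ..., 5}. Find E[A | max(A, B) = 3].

P(max(A, B) = 3) = 1/8.
Summing A·P(x,y) over outcomes with max(A, B) = 3 gives 3/10.
E[A | max(A, B) = 3] = (3/10) / (1/8) = 12/5.

12/5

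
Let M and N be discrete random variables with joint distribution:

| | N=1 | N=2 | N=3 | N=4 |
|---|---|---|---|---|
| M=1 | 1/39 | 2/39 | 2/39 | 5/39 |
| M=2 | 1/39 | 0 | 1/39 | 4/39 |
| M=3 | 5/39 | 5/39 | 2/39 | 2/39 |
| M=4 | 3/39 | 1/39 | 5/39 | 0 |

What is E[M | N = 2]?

P(N = 2) = 8/39.
Σ M·P over the event = 1·(2/39) + 3·(5/39) + 4·(1/39) = 7/13.
E[M | N = 2] = (7/13) / (8/39) = 21/8.

21/8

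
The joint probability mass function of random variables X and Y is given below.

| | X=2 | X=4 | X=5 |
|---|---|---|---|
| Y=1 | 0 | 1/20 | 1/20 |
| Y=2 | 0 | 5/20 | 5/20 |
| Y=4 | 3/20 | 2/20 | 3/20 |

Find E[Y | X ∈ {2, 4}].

P(X ∈ {2, 4}) = 11/20.
Σ Y·P over the event = 4·(3/20) + 1·(1/20) + 2·(5/20) + 4·(2/20) = 31/20.
E[Y | X ∈ {2, 4}] = (31/20) / (11/20) = 31/11.

31/11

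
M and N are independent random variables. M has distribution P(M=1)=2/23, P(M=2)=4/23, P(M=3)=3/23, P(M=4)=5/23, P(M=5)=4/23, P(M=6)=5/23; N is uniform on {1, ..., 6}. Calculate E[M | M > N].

158/33

P(M > N) = 11/23.
Summing M·P(x,y) over outcomes with M > N gives 158/69.
E[M | M > N] = (158/69) / (11/23) = 158/33.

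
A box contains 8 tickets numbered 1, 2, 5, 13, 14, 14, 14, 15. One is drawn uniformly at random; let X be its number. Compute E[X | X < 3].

3/2

P(X < 3) = 1/4.
Σ over the event: 1·1/8 + 2·1/8 = 3/8.
E[X | X < 3] = (3/8) / (1/4) = 3/2.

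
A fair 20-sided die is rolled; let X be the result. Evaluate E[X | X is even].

Given X is even, X is equally likely to be any of {2, 4, 6, 8, 10, 12, 14, 16, 18, 20}.
E[X | X is even] = (2 + 4 + 6 + 8 + 10 + 12 + 14 + 16 + 18 + 20) / 10 = 11.

11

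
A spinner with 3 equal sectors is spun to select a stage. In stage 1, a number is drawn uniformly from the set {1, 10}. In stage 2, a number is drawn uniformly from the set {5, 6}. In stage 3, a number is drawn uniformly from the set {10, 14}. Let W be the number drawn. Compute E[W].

23/3

E[W | stage 1] = (1+10)/2 = 11/2.
E[W | stage 2] = (5+6)/2 = 11/2.
E[W | stage 3] = (10+14)/2 = 12.
E[W] = (1/3)·(11/2) + (1/3)·(11/2) + (1/3)·(12) = 23/3.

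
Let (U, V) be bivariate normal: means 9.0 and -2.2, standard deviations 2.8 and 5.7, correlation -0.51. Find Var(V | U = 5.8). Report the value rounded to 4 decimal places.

The conditional variance in a bivariate normal is σ_V²(1 − ρ²), independent of x.
Var(V | U=5.8) = (5.7)²·(1 − (-0.51)²) = 32.49·0.7399 = 24.0394.

24.0394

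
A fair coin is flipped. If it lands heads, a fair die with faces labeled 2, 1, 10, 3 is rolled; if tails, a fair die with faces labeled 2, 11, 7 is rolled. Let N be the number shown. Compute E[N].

16/3

E[N | heads] = (2+1+10+3)/4 = 4.
E[N | tails] = (2+11+7)/3 = 20/3.
By the law of total expectation,
E[N] = (1/2)·(4) + (1/2)·(20/3) = 16/3.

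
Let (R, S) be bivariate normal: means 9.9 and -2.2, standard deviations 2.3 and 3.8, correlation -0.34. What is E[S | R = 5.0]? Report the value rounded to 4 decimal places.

0.5525

For a bivariate normal, E[S | R=x] = μ_S + ρ·(σ_S/σ_R)·(x − μ_R).
E[S | R=5.0] = -2.2 + (-0.34)·(3.8/2.3)·(5.0 − (9.9)) = -2.2 + (-0.56174)·(-4.9) = 0.5525.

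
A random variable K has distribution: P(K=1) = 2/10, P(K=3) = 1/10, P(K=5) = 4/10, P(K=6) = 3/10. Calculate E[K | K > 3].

38/7

P(K > 3) = 7/10.
Σ over the event: 5·2/5 + 6·3/10 = 19/5.
E[K | K > 3] = (19/5) / (7/10) = 38/7.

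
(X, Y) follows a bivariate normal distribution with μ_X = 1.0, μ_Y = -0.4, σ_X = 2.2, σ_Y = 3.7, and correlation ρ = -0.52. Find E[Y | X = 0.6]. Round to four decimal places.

-0.0502

The regression of Y on X has slope ρ·σ_Y/σ_X and passes through (μ_X, μ_Y).
E[Y | X=0.6] = -0.4 + (-0.52)·(3.7/2.2)·(0.6 − (1.0)) = -0.4 + (-0.87455)·(-0.4) = -0.0502.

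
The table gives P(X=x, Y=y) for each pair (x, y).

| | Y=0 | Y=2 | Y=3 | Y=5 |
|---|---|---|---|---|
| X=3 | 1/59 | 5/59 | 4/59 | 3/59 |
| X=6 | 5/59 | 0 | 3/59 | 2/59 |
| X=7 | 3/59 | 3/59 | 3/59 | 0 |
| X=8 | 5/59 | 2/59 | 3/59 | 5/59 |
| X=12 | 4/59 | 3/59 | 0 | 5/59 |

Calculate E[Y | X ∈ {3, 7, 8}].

90/37

P(X ∈ {3, 7, 8}) = 37/59.
Summing Y·P(X=x,Y=y) over the conditioning event gives 90/59.
E[Y | X ∈ {3, 7, 8}] = (90/59) / (37/59) = 90/37.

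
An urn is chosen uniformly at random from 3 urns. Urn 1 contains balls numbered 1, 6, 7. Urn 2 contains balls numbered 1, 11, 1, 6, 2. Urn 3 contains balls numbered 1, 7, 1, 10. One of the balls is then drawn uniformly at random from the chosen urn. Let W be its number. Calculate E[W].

817/180

E[W | urn 1] = (1+6+7)/3 = 14/3.
E[W | urn 2] = (1+11+1+6+2)/5 = 21/5.
E[W | urn 3] = (1+7+1+10)/4 = 19/4.
E[W] = (1/3)·(14/3) + (1/3)·(21/5) + (1/3)·(19/4) = 817/180.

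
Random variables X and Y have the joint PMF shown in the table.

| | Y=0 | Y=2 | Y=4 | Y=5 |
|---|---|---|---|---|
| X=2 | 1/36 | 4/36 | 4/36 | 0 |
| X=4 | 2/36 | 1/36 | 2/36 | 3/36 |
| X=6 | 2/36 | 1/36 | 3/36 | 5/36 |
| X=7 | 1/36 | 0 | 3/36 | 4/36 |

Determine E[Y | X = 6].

39/11

P(X = 6) = 11/36.
Σ Y·P over the event = 0·(2/36) + 2·(1/36) + 4·(3/36) + 5·(5/36) = 13/12.
E[Y | X = 6] = (13/12) / (11/36) = 39/11.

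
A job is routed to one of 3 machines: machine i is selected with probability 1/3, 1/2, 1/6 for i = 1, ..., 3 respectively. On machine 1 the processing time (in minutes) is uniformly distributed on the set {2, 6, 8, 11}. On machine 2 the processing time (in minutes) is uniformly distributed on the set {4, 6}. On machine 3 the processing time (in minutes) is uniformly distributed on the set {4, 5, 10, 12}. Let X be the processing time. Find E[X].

E[X | machine 1] = (2+6+8+11)/4 = 27/4.
E[X | machine 2] = (4+6)/2 = 5.
E[X | machine 3] = (4+5+10+12)/4 = 31/4.
By the law of total expectation,
E[X] = (1/3)·(27/4) + (1/2)·(5) + (1/6)·(31/4) = 145/24.

145/24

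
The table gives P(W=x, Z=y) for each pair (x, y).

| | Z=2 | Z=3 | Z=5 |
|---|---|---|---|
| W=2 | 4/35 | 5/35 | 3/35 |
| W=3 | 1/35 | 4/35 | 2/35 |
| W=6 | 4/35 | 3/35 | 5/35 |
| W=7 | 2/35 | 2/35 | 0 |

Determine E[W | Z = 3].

P(Z = 3) = 2/5.
Σ W·P over the event = 2·(5/35) + 3·(4/35) + 6·(3/35) + 7·(2/35) = 54/35.
E[W | Z = 3] = (54/35) / (2/5) = 27/7.

27/7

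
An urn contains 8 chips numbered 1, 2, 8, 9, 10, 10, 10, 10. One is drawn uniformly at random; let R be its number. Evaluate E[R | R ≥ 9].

P(R ≥ 9) = 5/8.
Σ over the event: 9·1/8 + 10·1/2 = 49/8.
E[R | R ≥ 9] = (49/8) / (5/8) = 49/5.

49/5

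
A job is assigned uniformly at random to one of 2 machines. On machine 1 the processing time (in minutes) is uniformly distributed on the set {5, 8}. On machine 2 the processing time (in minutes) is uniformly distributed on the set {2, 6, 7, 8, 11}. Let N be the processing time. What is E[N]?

133/20

E[N | machine 1] = (5+8)/2 = 13/2.
E[N | machine 2] = (2+6+7+8+11)/5 = 34/5.
E[N] = (1/2)·(13/2) + (1/2)·(34/5) = 133/20.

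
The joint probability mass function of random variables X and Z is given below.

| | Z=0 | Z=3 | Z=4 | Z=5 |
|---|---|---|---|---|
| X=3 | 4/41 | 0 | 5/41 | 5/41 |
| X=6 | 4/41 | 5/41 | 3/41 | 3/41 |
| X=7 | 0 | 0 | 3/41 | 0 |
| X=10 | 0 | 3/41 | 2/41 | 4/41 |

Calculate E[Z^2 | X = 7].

16

P(X = 7) = 3/41.
Σ Z^2·P over the event = 16·(3/41) = 48/41.
E[Z^2 | X = 7] = (48/41) / (3/41) = 16.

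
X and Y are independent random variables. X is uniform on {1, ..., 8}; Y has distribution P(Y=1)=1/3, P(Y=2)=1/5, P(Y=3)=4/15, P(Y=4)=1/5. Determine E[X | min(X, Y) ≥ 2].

P(min(X, Y) ≥ 2) = 7/12.
Summing X·P(x,y) over outcomes with min(X, Y) ≥ 2 gives 35/12.
E[X | min(X, Y) ≥ 2] = (35/12) / (7/12) = 5.

5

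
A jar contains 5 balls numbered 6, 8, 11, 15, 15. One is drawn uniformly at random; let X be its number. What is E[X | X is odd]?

41/3

P(X is odd) = 3/5.
Σ over the event: 11·1/5 + 15·2/5 = 41/5.
E[X | X is odd] = (41/5) / (3/5) = 41/3.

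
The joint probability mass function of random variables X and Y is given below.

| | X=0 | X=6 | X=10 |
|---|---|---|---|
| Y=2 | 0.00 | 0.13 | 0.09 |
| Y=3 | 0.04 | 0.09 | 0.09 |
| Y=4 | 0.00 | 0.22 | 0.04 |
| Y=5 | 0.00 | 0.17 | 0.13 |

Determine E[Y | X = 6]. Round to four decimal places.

P(X = 6) = 0.61.
Σ Y·P over the event = 2·(0.13) + 3·(0.09) + 4·(0.22) + 5·(0.17) = 2.26.
E[Y | X = 6] = (2.26) / (0.61) = 3.7049.

3.7049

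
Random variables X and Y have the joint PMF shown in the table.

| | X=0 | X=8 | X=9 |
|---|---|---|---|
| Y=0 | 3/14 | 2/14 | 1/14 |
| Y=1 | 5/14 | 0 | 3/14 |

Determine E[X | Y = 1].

27/8

P(Y = 1) = 4/7.
Σ X·P over the event = 0·(5/14) + 9·(3/14) = 27/14.
E[X | Y = 1] = (27/14) / (4/7) = 27/8.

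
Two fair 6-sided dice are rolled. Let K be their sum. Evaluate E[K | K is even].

7

P(K is even) = 1/2.
Σ over the event: 2·1/36 + 4·1/12 + 6·5/36 + 8·5/36 + 10·1/12 + 12·1/36 = 7/2.
E[K | K is even] = (7/2) / (1/2) = 7.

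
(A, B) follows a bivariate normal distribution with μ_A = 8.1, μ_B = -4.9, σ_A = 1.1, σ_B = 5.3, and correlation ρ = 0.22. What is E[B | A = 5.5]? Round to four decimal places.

-7.6560

E[B | A=x] = μ_B + ρ(σ_B/σ_A)(x − μ_A) for jointly normal variables.
E[B | A=5.5] = -4.9 + (0.22)·(5.3/1.1)·(5.5 − (8.1)) = -4.9 + (1.06)·(-2.6) = -7.6560.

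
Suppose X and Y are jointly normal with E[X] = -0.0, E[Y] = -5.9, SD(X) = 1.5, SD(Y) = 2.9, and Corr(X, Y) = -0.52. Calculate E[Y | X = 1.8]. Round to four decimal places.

For a bivariate normal, E[Y | X=x] = μ_Y + ρ·(σ_Y/σ_X)·(x − μ_X).
E[Y | X=1.8] = -5.9 + (-0.52)·(2.9/1.5)·(1.8 − (-0.0)) = -5.9 + (-1.00533)·(1.8) = -7.7096.

-7.7096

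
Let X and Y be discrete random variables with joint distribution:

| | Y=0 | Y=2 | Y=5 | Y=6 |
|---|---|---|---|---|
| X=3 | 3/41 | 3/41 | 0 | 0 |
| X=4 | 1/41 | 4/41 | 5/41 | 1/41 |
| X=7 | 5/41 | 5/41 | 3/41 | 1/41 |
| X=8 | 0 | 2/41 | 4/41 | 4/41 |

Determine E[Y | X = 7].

P(X = 7) = 14/41.
Σ Y·P over the event = 0·(5/41) + 2·(5/41) + 5·(3/41) + 6·(1/41) = 31/41.
E[Y | X = 7] = (31/41) / (14/41) = 31/14.

31/14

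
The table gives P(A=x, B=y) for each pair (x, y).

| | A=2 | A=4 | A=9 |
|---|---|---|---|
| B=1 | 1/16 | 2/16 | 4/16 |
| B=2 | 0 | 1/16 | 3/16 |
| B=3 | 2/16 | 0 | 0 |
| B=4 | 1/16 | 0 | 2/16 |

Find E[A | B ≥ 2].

55/9

P(B ≥ 2) = 9/16.
Σ A·P over the event = 2·(2/16) + 2·(1/16) + 4·(1/16) + 9·(3/16) + 9·(2/16) = 55/16.
E[A | B ≥ 2] = (55/16) / (9/16) = 55/9.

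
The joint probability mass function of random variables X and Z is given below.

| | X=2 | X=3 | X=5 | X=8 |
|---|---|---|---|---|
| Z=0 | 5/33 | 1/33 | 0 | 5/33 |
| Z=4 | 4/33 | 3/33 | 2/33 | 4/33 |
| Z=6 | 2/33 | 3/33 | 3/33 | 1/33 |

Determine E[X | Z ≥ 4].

95/22

P(Z ≥ 4) = 2/3.
Σ X·P over the event = 2·(4/33) + 2·(2/33) + 3·(3/33) + 3·(3/33) + 5·(2/33) + 5·(3/33) + 8·(4/33) + 8·(1/33) = 95/33.
E[X | Z ≥ 4] = (95/33) / (2/3) = 95/22.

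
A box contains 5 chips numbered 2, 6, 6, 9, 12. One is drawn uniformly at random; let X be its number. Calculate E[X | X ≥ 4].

33/4

P(X ≥ 4) = 4/5.
Σ over the event: 6·2/5 + 9·1/5 + 12·1/5 = 33/5.
E[X | X ≥ 4] = (33/5) / (4/5) = 33/4.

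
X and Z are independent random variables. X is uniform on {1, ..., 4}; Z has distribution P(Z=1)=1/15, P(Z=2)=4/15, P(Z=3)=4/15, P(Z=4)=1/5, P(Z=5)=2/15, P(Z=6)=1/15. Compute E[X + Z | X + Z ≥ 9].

P(X + Z ≥ 9) = 1/15.
Summing (X+Z)·P(x,y) over outcomes with X + Z ≥ 9 gives 37/60.
E[X + Z | X + Z ≥ 9] = (37/60) / (1/15) = 37/4.

37/4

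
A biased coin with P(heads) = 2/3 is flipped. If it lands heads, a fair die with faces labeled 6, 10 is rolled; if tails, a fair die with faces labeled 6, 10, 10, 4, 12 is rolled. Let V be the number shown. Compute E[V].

E[V | heads] = (6+10)/2 = 8.
E[V | tails] = (6+10+10+4+12)/5 = 42/5.
E[V] = (2/3)·(8) + (1/3)·(42/5) = 122/15.

122/15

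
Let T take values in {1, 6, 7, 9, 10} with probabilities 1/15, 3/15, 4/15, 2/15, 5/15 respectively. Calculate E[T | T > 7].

68/7

P(T > 7) = 7/15.
Σ over the event: 9·2/15 + 10·1/3 = 68/15.
E[T | T > 7] = (68/15) / (7/15) = 68/7.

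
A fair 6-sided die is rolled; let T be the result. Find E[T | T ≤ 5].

3

Given T ≤ 5, T is equally likely to be any of {1, 2, 3, 4, 5}.
E[T | T ≤ 5] = (1 + 2 + 3 + 4 + 5) / 5 = 3.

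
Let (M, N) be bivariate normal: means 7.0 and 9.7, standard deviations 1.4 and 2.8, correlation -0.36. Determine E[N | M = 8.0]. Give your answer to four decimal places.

8.9800

For a bivariate normal, E[N | M=x] = μ_N + ρ·(σ_N/σ_M)·(x − μ_M).
E[N | M=8.0] = 9.7 + (-0.36)·(2.8/1.4)·(8.0 − (7.0)) = 9.7 + (-0.72)·(1) = 8.9800.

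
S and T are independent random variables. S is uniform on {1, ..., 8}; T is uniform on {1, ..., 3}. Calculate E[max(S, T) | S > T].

49/9

P(S > T) = 3/4.
Summing max(S,T)·P(x,y) over outcomes with S > T gives 49/12.
E[max(S, T) | S > T] = (49/12) / (3/4) = 49/9.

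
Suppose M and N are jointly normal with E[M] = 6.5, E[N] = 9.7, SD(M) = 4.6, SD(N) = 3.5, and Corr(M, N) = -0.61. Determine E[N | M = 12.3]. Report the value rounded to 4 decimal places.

7.0080

E[N | M=x] = μ_N + ρ(σ_N/σ_M)(x − μ_M) for jointly normal variables.
E[N | M=12.3] = 9.7 + (-0.61)·(3.5/4.6)·(12.3 − (6.5)) = 9.7 + (-0.46413)·(5.8) = 7.0080.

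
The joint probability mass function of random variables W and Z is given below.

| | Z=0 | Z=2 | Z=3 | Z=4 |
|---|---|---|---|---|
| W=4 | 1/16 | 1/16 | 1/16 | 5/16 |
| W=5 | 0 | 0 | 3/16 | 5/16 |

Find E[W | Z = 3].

P(Z = 3) = 1/4.
Σ W·P over the event = 4·(1/16) + 5·(3/16) = 19/16.
E[W | Z = 3] = (19/16) / (1/4) = 19/4.

19/4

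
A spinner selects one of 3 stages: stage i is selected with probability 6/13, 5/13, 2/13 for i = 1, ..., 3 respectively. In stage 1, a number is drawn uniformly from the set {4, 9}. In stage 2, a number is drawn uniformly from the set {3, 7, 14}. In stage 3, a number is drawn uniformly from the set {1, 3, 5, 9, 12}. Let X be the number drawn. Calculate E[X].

7

E[X | stage 1] = (4+9)/2 = 13/2.
E[X | stage 2] = (3+7+14)/3 = 8.
E[X | stage 3] = (1+3+5+9+12)/5 = 6.
E[X] = (6/13)·(13/2) + (5/13)·(8) + (2/13)·(6) = 7.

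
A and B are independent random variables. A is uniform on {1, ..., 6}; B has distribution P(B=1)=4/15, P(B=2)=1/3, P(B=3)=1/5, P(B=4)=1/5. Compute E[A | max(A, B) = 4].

P(max(A, B) = 4) = 4/15.
Summing A·P(x,y) over outcomes with max(A, B) = 4 gives 13/15.
E[A | max(A, B) = 4] = (13/15) / (4/15) = 13/4.

13/4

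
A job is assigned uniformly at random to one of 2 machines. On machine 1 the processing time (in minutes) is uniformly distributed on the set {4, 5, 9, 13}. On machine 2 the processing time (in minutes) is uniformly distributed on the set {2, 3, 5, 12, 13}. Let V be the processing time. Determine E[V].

59/8

E[V | machine 1] = (4+5+9+13)/4 = 31/4.
E[V | machine 2] = (2+3+5+12+13)/5 = 7.
By the law of total expectation,
E[V] = (1/2)·(31/4) + (1/2)·(7) = 59/8.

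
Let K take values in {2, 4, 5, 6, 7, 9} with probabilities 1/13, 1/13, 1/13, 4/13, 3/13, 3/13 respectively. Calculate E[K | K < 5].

3

P(K < 5) = 2/13.
Σ over the event: 2·1/13 + 4·1/13 = 6/13.
E[K | K < 5] = (6/13) / (2/13) = 3.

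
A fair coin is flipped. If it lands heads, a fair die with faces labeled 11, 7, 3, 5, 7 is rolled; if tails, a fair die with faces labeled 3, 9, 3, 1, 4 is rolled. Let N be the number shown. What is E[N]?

53/10

E[N | heads] = (11+7+3+5+7)/5 = 33/5.
E[N | tails] = (3+9+3+1+4)/5 = 4.
By the law of total expectation,
E[N] = (1/2)·(33/5) + (1/2)·(4) = 53/10.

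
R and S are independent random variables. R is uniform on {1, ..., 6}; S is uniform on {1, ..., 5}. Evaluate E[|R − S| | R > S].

7/3

P(R > S) = 1/2.
Summing |R−S|·P(x,y) over outcomes with R > S gives 7/6.
E[|R − S| | R > S] = (7/6) / (1/2) = 7/3.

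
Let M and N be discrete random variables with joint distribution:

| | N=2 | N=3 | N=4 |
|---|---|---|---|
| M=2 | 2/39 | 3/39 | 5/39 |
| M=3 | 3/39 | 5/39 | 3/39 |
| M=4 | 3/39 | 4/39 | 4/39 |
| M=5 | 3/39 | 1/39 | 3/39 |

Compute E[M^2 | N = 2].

158/11

P(N = 2) = 11/39.
Σ M^2·P over the event = 4·(2/39) + 9·(3/39) + 16·(3/39) + 25·(3/39) = 158/39.
E[M^2 | N = 2] = (158/39) / (11/39) = 158/11.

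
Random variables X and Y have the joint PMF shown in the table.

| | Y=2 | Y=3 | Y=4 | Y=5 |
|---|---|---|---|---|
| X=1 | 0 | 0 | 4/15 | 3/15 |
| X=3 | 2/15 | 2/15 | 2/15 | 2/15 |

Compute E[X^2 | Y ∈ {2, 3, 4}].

29/5

P(Y ∈ {2, 3, 4}) = 2/3.
Σ X^2·P over the event = 1·(4/15) + 9·(2/15) + 9·(2/15) + 9·(2/15) = 58/15.
E[X^2 | Y ∈ {2, 3, 4}] = (58/15) / (2/3) = 29/5.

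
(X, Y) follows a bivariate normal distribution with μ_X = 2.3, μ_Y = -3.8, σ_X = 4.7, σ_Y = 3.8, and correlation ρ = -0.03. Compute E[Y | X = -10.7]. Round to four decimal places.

-3.4847

For a bivariate normal, E[Y | X=x] = μ_Y + ρ·(σ_Y/σ_X)·(x − μ_X).
E[Y | X=-10.7] = -3.8 + (-0.03)·(3.8/4.7)·(-10.7 − (2.3)) = -3.8 + (-0.024255)·(-13) = -3.4847.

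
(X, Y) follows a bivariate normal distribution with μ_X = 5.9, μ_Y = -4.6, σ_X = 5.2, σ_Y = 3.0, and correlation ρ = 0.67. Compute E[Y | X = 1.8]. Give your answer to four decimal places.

-6.1848

For a bivariate normal, E[Y | X=x] = μ_Y + ρ·(σ_Y/σ_X)·(x − μ_X).
E[Y | X=1.8] = -4.6 + (0.67)·(3.0/5.2)·(1.8 − (5.9)) = -4.6 + (0.38654)·(-4.1) = -6.1848.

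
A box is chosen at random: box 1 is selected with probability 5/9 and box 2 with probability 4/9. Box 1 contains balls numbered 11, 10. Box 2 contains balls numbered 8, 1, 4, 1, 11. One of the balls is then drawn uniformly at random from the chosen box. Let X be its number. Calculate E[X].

145/18

E[X | box 1] = (11+10)/2 = 21/2.
E[X | box 2] = (8+1+4+1+11)/5 = 5.
By the law of total expectation,
E[X] = (5/9)·(21/2) + (4/9)·(5) = 145/18.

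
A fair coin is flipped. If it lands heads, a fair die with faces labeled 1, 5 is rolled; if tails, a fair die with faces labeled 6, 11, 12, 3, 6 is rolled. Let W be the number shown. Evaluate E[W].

E[W | heads] = (1+5)/2 = 3.
E[W | tails] = (6+11+12+3+6)/5 = 38/5.
By the law of total expectation,
E[W] = (1/2)·(3) + (1/2)·(38/5) = 53/10.

53/10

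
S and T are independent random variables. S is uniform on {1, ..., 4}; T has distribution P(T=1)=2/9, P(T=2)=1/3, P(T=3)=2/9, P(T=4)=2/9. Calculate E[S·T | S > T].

6

P(S > T) = 7/18.
Summing ST·P(x,y) over outcomes with S > T gives 7/3.
E[S·T | S > T] = (7/3) / (7/18) = 6.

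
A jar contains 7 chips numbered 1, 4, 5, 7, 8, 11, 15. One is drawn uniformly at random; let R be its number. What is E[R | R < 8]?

P(R < 8) = 4/7.
Σ over the event: 1·1/7 + 4·1/7 + 5·1/7 + 7·1/7 = 17/7.
E[R | R < 8] = (17/7) / (4/7) = 17/4.

17/4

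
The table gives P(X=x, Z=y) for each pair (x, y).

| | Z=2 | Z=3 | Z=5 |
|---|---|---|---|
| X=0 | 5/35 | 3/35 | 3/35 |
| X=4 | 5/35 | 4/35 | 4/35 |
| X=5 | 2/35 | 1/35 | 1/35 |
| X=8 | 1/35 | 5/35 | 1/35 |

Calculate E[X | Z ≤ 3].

99/26

P(Z ≤ 3) = 26/35.
Σ X·P over the event = 0·(5/35) + 0·(3/35) + 4·(5/35) + 4·(4/35) + 5·(2/35) + 5·(1/35) + 8·(1/35) + 8·(5/35) = 99/35.
E[X | Z ≤ 3] = (99/35) / (26/35) = 99/26.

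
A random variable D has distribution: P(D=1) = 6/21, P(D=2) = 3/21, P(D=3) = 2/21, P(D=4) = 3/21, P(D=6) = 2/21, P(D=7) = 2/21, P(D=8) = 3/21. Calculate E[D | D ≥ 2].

P(D ≥ 2) = 5/7.
Σ over the event: 2·1/7 + 3·2/21 + 4·1/7 + 6·2/21 + 7·2/21 + 8·1/7 = 74/21.
E[D | D ≥ 2] = (74/21) / (5/7) = 74/15.

74/15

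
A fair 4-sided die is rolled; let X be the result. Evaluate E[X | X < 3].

3/2

Given X < 3, X is equally likely to be any of {1, 2}.
E[X | X < 3] = (1 + 2) / 2 = 3/2.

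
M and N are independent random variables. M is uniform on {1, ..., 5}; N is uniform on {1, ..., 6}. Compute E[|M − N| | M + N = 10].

Outcomes with M + N = 10: (4,6), (5,5), each with probability 1/30.
E[|M − N| | M + N = 10] = (2 + 0) / 2 = 1.

1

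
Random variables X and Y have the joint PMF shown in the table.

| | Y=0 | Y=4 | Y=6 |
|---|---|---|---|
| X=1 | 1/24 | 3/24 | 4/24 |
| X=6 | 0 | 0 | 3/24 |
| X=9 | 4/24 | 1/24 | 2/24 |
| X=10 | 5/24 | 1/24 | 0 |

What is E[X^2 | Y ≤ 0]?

P(Y ≤ 0) = 5/12.
Σ X^2·P over the event = 1·(1/24) + 81·(4/24) + 100·(5/24) = 275/8.
E[X^2 | Y ≤ 0] = (275/8) / (5/12) = 165/2.

165/2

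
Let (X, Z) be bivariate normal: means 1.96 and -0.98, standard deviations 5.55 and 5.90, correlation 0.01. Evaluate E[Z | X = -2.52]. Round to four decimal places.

-1.0276

The regression of Z on X has slope ρ·σ_Z/σ_X and passes through (μ_X, μ_Z).
E[Z | X=-2.52] = -0.98 + (0.01)·(5.90/5.55)·(-2.52 − (1.96)) = -0.98 + (0.010631)·(-4.48) = -1.0276.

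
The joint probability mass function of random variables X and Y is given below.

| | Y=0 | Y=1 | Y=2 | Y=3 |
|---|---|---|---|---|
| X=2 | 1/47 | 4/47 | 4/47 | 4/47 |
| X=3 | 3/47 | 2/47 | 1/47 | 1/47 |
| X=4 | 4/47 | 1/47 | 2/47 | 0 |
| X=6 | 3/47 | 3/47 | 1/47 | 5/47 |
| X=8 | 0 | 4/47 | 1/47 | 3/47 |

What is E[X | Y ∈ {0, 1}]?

113/25

P(Y ∈ {0, 1}) = 25/47.
Summing X·P(X=x,Y=y) over the conditioning event gives 113/47.
E[X | Y ∈ {0, 1}] = (113/47) / (25/47) = 113/25.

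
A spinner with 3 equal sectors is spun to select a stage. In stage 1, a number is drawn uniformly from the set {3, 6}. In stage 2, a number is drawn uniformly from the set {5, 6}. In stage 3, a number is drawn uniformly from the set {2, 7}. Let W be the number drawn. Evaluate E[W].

29/6

E[W | stage 1] = (3+6)/2 = 9/2.
E[W | stage 2] = (5+6)/2 = 11/2.
E[W | stage 3] = (2+7)/2 = 9/2.
By the law of total expectation,
E[W] = (1/3)·(9/2) + (1/3)·(11/2) + (1/3)·(9/2) = 29/6.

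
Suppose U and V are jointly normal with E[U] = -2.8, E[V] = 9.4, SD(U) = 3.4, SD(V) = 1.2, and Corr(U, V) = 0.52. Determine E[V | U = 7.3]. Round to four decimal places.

11.2536

The regression of V on U has slope ρ·σ_V/σ_U and passes through (μ_U, μ_V).
E[V | U=7.3] = 9.4 + (0.52)·(1.2/3.4)·(7.3 − (-2.8)) = 9.4 + (0.183529)·(10.1) = 11.2536.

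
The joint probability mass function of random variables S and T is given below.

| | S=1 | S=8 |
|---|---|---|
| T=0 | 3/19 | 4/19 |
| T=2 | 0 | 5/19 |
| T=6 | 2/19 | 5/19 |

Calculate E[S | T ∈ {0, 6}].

11/2

P(T ∈ {0, 6}) = 14/19.
Σ S·P over the event = 1·(3/19) + 1·(2/19) + 8·(4/19) + 8·(5/19) = 77/19.
E[S | T ∈ {0, 6}] = (77/19) / (14/19) = 11/2.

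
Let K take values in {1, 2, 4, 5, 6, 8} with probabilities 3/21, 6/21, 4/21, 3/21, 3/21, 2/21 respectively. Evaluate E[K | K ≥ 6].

34/5

P(K ≥ 6) = 5/21.
Σ over the event: 6·1/7 + 8·2/21 = 34/21.
E[K | K ≥ 6] = (34/21) / (5/21) = 34/5.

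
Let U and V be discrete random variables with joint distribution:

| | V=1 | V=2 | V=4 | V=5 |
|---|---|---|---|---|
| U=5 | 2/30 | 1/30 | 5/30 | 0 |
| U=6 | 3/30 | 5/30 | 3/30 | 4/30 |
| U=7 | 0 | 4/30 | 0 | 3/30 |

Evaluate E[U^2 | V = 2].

P(V = 2) = 1/3.
Σ U^2·P over the event = 25·(1/30) + 36·(5/30) + 49·(4/30) = 401/30.
E[U^2 | V = 2] = (401/30) / (1/3) = 401/10.

401/10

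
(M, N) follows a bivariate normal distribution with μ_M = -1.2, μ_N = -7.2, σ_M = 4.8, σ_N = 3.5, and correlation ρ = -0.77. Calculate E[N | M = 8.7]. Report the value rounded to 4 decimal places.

-12.7584

E[N | M=x] = μ_N + ρ(σ_N/σ_M)(x − μ_M) for jointly normal variables.
E[N | M=8.7] = -7.2 + (-0.77)·(3.5/4.8)·(8.7 − (-1.2)) = -7.2 + (-0.561458)·(9.9) = -12.7584.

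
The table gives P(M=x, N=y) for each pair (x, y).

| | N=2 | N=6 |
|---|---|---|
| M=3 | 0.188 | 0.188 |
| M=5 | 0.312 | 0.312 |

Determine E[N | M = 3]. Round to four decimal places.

P(M = 3) = 0.376.
Σ N·P over the event = 2·(0.188) + 6·(0.188) = 1.504.
E[N | M = 3] = (1.504) / (0.376) = 4.0000.

4.0000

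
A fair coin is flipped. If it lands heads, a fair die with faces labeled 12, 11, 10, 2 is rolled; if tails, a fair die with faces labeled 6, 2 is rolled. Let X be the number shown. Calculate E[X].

E[X | heads] = (12+11+10+2)/4 = 35/4.
E[X | tails] = (6+2)/2 = 4.
By the law of total expectation,
E[X] = (1/2)·(35/4) + (1/2)·(4) = 51/8.

51/8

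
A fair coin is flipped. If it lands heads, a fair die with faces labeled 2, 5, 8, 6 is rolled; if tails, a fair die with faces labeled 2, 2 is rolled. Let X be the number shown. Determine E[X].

E[X | heads] = (2+5+8+6)/4 = 21/4.
E[X | tails] = (2+2)/2 = 2.
By the law of total expectation,
E[X] = (1/2)·(21/4) + (1/2)·(2) = 29/8.

29/8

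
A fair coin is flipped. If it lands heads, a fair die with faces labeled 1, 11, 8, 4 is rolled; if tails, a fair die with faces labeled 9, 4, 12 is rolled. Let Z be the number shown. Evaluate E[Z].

E[Z | heads] = (1+11+8+4)/4 = 6.
E[Z | tails] = (9+4+12)/3 = 25/3.
E[Z] = (1/2)·(6) + (1/2)·(25/3) = 43/6.

43/6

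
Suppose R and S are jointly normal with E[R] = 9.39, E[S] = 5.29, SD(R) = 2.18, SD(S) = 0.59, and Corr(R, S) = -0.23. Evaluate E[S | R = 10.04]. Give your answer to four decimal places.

5.2495

The regression of S on R has slope ρ·σ_S/σ_R and passes through (μ_R, μ_S).
E[S | R=10.04] = 5.29 + (-0.23)·(0.59/2.18)·(10.04 − (9.39)) = 5.29 + (-0.062248)·(0.65) = 5.2495.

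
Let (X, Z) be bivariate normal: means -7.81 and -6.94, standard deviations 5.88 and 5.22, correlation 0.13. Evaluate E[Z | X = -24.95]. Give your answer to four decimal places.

For a bivariate normal, E[Z | X=x] = μ_Z + ρ·(σ_Z/σ_X)·(x − μ_X).
E[Z | X=-24.95] = -6.94 + (0.13)·(5.22/5.88)·(-24.95 − (-7.81)) = -6.94 + (0.11541)·(-17.14) = -8.9181.

-8.9181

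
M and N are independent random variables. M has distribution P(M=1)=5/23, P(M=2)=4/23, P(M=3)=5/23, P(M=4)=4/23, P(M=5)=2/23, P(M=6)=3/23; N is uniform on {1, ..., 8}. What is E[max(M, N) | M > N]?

P(M > N) = 49/184.
Summing max(M,N)·P(x,y) over outcomes with M > N gives 27/23.
E[max(M, N) | M > N] = (27/23) / (49/184) = 216/49.

216/49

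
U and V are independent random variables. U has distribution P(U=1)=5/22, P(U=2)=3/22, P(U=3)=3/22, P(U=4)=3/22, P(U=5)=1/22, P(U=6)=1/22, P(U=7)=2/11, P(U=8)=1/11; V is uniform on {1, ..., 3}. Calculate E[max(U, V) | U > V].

75/14

P(U > V) = 7/11.
Summing max(U,V)·P(x,y) over outcomes with U > V gives 75/22.
E[max(U, V) | U > V] = (75/22) / (7/11) = 75/14.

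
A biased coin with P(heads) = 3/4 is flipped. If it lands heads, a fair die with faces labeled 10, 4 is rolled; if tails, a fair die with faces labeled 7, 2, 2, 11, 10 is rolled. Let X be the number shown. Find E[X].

E[X | heads] = (10+4)/2 = 7.
E[X | tails] = (7+2+2+11+10)/5 = 32/5.
E[X] = (3/4)·(7) + (1/4)·(32/5) = 137/20.

137/20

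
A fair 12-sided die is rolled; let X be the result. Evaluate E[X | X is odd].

Given X is odd, X is equally likely to be any of {1, 3, 5, 7, 9, 11}.
E[X | X is odd] = (1 + 3 + 5 + 7 + 9 + 11) / 6 = 6.

6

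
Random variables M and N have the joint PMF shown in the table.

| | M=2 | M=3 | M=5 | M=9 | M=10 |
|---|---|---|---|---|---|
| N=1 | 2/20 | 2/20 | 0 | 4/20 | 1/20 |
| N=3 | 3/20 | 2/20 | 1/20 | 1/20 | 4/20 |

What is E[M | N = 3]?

6

P(N = 3) = 11/20.
Σ M·P over the event = 2·(3/20) + 3·(2/20) + 5·(1/20) + 9·(1/20) + 10·(4/20) = 33/10.
E[M | N = 3] = (33/10) / (11/20) = 6.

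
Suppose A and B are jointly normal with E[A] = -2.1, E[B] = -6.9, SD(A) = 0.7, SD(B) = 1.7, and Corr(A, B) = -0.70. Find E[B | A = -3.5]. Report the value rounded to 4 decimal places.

-4.5200

E[B | A=x] = μ_B + ρ(σ_B/σ_A)(x − μ_A) for jointly normal variables.
E[B | A=-3.5] = -6.9 + (-0.70)·(1.7/0.7)·(-3.5 − (-2.1)) = -6.9 + (-1.7)·(-1.4) = -4.5200.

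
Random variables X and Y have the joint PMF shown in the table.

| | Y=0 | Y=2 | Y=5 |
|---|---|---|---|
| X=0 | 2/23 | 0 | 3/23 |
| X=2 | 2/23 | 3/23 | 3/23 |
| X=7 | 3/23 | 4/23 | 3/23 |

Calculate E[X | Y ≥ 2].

61/16

P(Y ≥ 2) = 16/23.
Summing X·P(X=x,Y=y) over the conditioning event gives 61/23.
E[X | Y ≥ 2] = (61/23) / (16/23) = 61/16.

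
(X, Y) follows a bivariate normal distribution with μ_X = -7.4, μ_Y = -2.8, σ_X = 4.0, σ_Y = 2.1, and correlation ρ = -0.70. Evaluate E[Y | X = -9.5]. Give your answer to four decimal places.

The regression of Y on X has slope ρ·σ_Y/σ_X and passes through (μ_X, μ_Y).
E[Y | X=-9.5] = -2.8 + (-0.70)·(2.1/4.0)·(-9.5 − (-7.4)) = -2.8 + (-0.3675)·(-2.1) = -2.0283.

-2.0283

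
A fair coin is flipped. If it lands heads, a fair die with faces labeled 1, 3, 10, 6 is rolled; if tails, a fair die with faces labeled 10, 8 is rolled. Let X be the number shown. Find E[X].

7

E[X | heads] = (1+3+10+6)/4 = 5.
E[X | tails] = (10+8)/2 = 9.
By the law of total expectation,
E[X] = (1/2)·(5) + (1/2)·(9) = 7.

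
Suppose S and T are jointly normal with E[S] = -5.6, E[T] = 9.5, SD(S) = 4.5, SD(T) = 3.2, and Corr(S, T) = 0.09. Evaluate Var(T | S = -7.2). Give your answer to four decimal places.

For a bivariate normal, Var(T | S=x) = σ_T²(1 − ρ²).
Var(T | S=-7.2) = (3.2)²·(1 − (0.09)²) = 10.24·0.9919 = 10.1571.

10.1571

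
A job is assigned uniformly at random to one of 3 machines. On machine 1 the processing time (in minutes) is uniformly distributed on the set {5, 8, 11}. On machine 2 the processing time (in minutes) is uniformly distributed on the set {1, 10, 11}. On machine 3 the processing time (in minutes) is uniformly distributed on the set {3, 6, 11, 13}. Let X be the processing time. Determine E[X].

E[X | machine 1] = (5+8+11)/3 = 8.
E[X | machine 2] = (1+10+11)/3 = 22/3.
E[X | machine 3] = (3+6+11+13)/4 = 33/4.
By the law of total expectation,
E[X] = (1/3)·(8) + (1/3)·(22/3) + (1/3)·(33/4) = 283/36.

283/36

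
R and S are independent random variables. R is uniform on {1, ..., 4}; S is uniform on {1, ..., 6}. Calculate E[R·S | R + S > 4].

P(R + S > 4) = 3/4.
Summing RS·P(x,y) over outcomes with R + S > 4 gives 65/8.
E[R·S | R + S > 4] = (65/8) / (3/4) = 65/6.

65/6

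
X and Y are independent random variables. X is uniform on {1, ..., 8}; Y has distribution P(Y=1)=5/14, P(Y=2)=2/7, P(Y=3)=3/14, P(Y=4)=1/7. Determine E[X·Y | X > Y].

917/82

P(X > Y) = 41/56.
Summing XY·P(x,y) over outcomes with X > Y gives 131/16.
E[X·Y | X > Y] = (131/16) / (41/56) = 917/82.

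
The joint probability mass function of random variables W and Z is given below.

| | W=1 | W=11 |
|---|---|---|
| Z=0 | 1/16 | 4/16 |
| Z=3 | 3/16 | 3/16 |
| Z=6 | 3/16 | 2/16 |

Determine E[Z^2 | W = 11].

11

P(W = 11) = 9/16.
Σ Z^2·P over the event = 0·(4/16) + 9·(3/16) + 36·(2/16) = 99/16.
E[Z^2 | W = 11] = (99/16) / (9/16) = 11.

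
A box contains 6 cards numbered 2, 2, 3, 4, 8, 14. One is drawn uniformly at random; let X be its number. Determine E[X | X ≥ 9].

14

P(X ≥ 9) = 1/6.
Σ over the event: 14·1/6 = 7/3.
E[X | X ≥ 9] = (7/3) / (1/6) = 14.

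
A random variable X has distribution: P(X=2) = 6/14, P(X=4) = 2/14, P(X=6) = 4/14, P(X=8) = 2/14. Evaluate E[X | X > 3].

6

P(X > 3) = 4/7.
Σ over the event: 4·1/7 + 6·2/7 + 8·1/7 = 24/7.
E[X | X > 3] = (24/7) / (4/7) = 6.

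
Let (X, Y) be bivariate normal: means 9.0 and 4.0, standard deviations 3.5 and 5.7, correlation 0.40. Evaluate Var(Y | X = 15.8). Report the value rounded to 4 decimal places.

Var(Y | X=x) = (1 − ρ²)·σ_Y².
Var(Y | X=15.8) = (5.7)²·(1 − (0.40)²) = 32.49·0.84 = 27.2916.

27.2916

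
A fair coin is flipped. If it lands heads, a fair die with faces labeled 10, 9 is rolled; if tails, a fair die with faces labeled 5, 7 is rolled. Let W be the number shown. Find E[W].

31/4

E[W | heads] = (10+9)/2 = 19/2.
E[W | tails] = (5+7)/2 = 6.
By the law of total expectation,
E[W] = (1/2)·(19/2) + (1/2)·(6) = 31/4.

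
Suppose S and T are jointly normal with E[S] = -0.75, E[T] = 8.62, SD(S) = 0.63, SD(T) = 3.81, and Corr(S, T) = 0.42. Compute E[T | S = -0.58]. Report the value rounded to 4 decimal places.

9.0518

E[T | S=x] = μ_T + ρ(σ_T/σ_S)(x − μ_S) for jointly normal variables.
E[T | S=-0.58] = 8.62 + (0.42)·(3.81/0.63)·(-0.58 − (-0.75)) = 8.62 + (2.54)·(0.17) = 9.0518.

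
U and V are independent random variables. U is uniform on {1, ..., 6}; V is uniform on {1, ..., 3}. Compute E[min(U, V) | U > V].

P(U > V) = 2/3.
Summing min(U,V)·P(x,y) over outcomes with U > V gives 11/9.
E[min(U, V) | U > V] = (11/9) / (2/3) = 11/6.

11/6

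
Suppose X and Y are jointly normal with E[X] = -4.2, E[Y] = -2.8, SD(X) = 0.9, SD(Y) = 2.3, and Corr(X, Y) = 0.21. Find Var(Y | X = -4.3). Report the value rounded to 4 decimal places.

5.0567

Var(Y | X=x) = (1 − ρ²)·σ_Y².
Var(Y | X=-4.3) = (2.3)²·(1 − (0.21)²) = 5.29·0.9559 = 5.0567.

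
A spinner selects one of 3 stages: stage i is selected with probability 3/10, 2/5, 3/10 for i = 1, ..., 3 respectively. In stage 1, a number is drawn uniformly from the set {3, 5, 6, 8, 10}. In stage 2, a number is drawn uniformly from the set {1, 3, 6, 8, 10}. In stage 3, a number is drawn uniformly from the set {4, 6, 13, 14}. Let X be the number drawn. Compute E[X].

E[X | stage 1] = (3+5+6+8+10)/5 = 32/5.
E[X | stage 2] = (1+3+6+8+10)/5 = 28/5.
E[X | stage 3] = (4+6+13+14)/4 = 37/4.
By the law of total expectation,
E[X] = (3/10)·(32/5) + (2/5)·(28/5) + (3/10)·(37/4) = 1387/200.

1387/200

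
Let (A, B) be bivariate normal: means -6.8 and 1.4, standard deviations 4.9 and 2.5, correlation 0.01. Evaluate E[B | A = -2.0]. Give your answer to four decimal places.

The regression of B on A has slope ρ·σ_B/σ_A and passes through (μ_A, μ_B).
E[B | A=-2.0] = 1.4 + (0.01)·(2.5/4.9)·(-2.0 − (-6.8)) = 1.4 + (0.005102)·(4.8) = 1.4245.

1.4245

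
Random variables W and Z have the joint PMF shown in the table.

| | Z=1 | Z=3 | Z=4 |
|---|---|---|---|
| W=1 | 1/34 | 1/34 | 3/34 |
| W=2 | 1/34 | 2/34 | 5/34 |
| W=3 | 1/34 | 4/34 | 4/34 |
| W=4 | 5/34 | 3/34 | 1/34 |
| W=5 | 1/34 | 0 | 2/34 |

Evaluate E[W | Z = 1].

31/9

P(Z = 1) = 9/34.
Summing W·P(W=x,Z=y) over the conditioning event gives 31/34.
E[W | Z = 1] = (31/34) / (9/34) = 31/9.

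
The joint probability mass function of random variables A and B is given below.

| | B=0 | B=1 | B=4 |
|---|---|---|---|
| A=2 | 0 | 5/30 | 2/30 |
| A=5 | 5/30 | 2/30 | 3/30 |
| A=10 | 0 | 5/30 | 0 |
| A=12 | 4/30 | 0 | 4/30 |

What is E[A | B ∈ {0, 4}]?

P(B ∈ {0, 4}) = 3/5.
Σ A·P over the event = 2·(2/30) + 5·(5/30) + 5·(3/30) + 12·(4/30) + 12·(4/30) = 14/3.
E[A | B ∈ {0, 4}] = (14/3) / (3/5) = 70/9.

70/9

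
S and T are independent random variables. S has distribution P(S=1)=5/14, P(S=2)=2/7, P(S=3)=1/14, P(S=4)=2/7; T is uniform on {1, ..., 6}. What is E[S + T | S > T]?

P(S > T) = 3/14.
Summing (S+T)·P(x,y) over outcomes with S > T gives 31/28.
E[S + T | S > T] = (31/28) / (3/14) = 31/6.

31/6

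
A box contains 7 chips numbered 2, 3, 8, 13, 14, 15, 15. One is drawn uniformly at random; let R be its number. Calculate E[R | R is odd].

23/2

P(R is odd) = 4/7.
Σ over the event: 3·1/7 + 13·1/7 + 15·2/7 = 46/7.
E[R | R is odd] = (46/7) / (4/7) = 23/2.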